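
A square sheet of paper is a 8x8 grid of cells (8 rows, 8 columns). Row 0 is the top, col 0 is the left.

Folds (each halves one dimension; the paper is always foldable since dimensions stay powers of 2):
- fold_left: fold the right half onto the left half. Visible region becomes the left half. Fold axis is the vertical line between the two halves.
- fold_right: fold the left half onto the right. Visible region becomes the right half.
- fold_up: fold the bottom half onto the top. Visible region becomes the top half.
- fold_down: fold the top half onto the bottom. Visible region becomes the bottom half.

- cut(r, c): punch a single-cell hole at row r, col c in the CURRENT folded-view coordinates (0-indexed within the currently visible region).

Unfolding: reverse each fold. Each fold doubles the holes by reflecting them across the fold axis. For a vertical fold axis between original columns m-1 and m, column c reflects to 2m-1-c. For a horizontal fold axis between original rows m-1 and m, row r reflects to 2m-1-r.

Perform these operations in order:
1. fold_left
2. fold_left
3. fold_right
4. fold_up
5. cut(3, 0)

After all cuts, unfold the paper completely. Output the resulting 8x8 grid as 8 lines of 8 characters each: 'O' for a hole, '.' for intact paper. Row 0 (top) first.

Answer: ........
........
........
OOOOOOOO
OOOOOOOO
........
........
........

Derivation:
Op 1 fold_left: fold axis v@4; visible region now rows[0,8) x cols[0,4) = 8x4
Op 2 fold_left: fold axis v@2; visible region now rows[0,8) x cols[0,2) = 8x2
Op 3 fold_right: fold axis v@1; visible region now rows[0,8) x cols[1,2) = 8x1
Op 4 fold_up: fold axis h@4; visible region now rows[0,4) x cols[1,2) = 4x1
Op 5 cut(3, 0): punch at orig (3,1); cuts so far [(3, 1)]; region rows[0,4) x cols[1,2) = 4x1
Unfold 1 (reflect across h@4): 2 holes -> [(3, 1), (4, 1)]
Unfold 2 (reflect across v@1): 4 holes -> [(3, 0), (3, 1), (4, 0), (4, 1)]
Unfold 3 (reflect across v@2): 8 holes -> [(3, 0), (3, 1), (3, 2), (3, 3), (4, 0), (4, 1), (4, 2), (4, 3)]
Unfold 4 (reflect across v@4): 16 holes -> [(3, 0), (3, 1), (3, 2), (3, 3), (3, 4), (3, 5), (3, 6), (3, 7), (4, 0), (4, 1), (4, 2), (4, 3), (4, 4), (4, 5), (4, 6), (4, 7)]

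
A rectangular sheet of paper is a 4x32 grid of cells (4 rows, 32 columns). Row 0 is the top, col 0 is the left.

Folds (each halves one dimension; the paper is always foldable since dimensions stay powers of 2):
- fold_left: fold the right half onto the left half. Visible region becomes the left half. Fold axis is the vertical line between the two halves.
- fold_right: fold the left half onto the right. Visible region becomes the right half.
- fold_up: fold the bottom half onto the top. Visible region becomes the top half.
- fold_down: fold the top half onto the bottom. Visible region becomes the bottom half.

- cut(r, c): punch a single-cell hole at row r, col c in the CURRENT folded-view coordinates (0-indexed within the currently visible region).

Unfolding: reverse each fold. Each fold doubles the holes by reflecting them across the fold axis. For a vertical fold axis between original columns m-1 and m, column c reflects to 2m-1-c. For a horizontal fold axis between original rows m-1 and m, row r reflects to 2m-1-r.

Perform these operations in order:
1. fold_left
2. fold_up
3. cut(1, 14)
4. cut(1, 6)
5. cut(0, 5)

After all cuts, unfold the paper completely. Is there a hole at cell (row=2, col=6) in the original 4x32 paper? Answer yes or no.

Answer: yes

Derivation:
Op 1 fold_left: fold axis v@16; visible region now rows[0,4) x cols[0,16) = 4x16
Op 2 fold_up: fold axis h@2; visible region now rows[0,2) x cols[0,16) = 2x16
Op 3 cut(1, 14): punch at orig (1,14); cuts so far [(1, 14)]; region rows[0,2) x cols[0,16) = 2x16
Op 4 cut(1, 6): punch at orig (1,6); cuts so far [(1, 6), (1, 14)]; region rows[0,2) x cols[0,16) = 2x16
Op 5 cut(0, 5): punch at orig (0,5); cuts so far [(0, 5), (1, 6), (1, 14)]; region rows[0,2) x cols[0,16) = 2x16
Unfold 1 (reflect across h@2): 6 holes -> [(0, 5), (1, 6), (1, 14), (2, 6), (2, 14), (3, 5)]
Unfold 2 (reflect across v@16): 12 holes -> [(0, 5), (0, 26), (1, 6), (1, 14), (1, 17), (1, 25), (2, 6), (2, 14), (2, 17), (2, 25), (3, 5), (3, 26)]
Holes: [(0, 5), (0, 26), (1, 6), (1, 14), (1, 17), (1, 25), (2, 6), (2, 14), (2, 17), (2, 25), (3, 5), (3, 26)]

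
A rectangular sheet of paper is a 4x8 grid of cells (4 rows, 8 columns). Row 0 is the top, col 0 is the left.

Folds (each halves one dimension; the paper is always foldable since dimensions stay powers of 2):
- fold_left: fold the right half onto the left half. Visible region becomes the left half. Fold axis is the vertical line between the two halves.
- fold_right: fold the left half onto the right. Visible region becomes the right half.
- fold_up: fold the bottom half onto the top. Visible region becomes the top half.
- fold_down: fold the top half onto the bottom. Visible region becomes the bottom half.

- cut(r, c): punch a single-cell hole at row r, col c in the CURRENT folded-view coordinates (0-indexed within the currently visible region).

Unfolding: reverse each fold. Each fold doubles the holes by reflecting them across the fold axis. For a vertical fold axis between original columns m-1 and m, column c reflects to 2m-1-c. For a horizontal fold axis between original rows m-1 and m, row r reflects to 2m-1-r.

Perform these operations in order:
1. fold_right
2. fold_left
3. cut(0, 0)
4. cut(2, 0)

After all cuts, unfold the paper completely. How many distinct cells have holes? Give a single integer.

Answer: 8

Derivation:
Op 1 fold_right: fold axis v@4; visible region now rows[0,4) x cols[4,8) = 4x4
Op 2 fold_left: fold axis v@6; visible region now rows[0,4) x cols[4,6) = 4x2
Op 3 cut(0, 0): punch at orig (0,4); cuts so far [(0, 4)]; region rows[0,4) x cols[4,6) = 4x2
Op 4 cut(2, 0): punch at orig (2,4); cuts so far [(0, 4), (2, 4)]; region rows[0,4) x cols[4,6) = 4x2
Unfold 1 (reflect across v@6): 4 holes -> [(0, 4), (0, 7), (2, 4), (2, 7)]
Unfold 2 (reflect across v@4): 8 holes -> [(0, 0), (0, 3), (0, 4), (0, 7), (2, 0), (2, 3), (2, 4), (2, 7)]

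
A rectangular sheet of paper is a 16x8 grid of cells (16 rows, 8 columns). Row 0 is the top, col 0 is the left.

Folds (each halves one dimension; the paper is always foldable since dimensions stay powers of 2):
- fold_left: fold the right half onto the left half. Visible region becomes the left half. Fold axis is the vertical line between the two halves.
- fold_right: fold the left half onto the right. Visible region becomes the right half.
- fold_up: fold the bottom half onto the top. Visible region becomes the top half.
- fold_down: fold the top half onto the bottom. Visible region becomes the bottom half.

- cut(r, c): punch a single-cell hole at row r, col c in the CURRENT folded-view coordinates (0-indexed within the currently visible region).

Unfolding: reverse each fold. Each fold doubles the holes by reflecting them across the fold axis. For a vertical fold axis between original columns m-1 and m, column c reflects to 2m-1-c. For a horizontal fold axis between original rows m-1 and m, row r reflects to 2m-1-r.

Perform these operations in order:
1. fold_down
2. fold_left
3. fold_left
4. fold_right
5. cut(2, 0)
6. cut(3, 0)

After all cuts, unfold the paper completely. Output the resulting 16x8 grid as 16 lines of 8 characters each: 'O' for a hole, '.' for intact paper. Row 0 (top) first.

Answer: ........
........
........
........
OOOOOOOO
OOOOOOOO
........
........
........
........
OOOOOOOO
OOOOOOOO
........
........
........
........

Derivation:
Op 1 fold_down: fold axis h@8; visible region now rows[8,16) x cols[0,8) = 8x8
Op 2 fold_left: fold axis v@4; visible region now rows[8,16) x cols[0,4) = 8x4
Op 3 fold_left: fold axis v@2; visible region now rows[8,16) x cols[0,2) = 8x2
Op 4 fold_right: fold axis v@1; visible region now rows[8,16) x cols[1,2) = 8x1
Op 5 cut(2, 0): punch at orig (10,1); cuts so far [(10, 1)]; region rows[8,16) x cols[1,2) = 8x1
Op 6 cut(3, 0): punch at orig (11,1); cuts so far [(10, 1), (11, 1)]; region rows[8,16) x cols[1,2) = 8x1
Unfold 1 (reflect across v@1): 4 holes -> [(10, 0), (10, 1), (11, 0), (11, 1)]
Unfold 2 (reflect across v@2): 8 holes -> [(10, 0), (10, 1), (10, 2), (10, 3), (11, 0), (11, 1), (11, 2), (11, 3)]
Unfold 3 (reflect across v@4): 16 holes -> [(10, 0), (10, 1), (10, 2), (10, 3), (10, 4), (10, 5), (10, 6), (10, 7), (11, 0), (11, 1), (11, 2), (11, 3), (11, 4), (11, 5), (11, 6), (11, 7)]
Unfold 4 (reflect across h@8): 32 holes -> [(4, 0), (4, 1), (4, 2), (4, 3), (4, 4), (4, 5), (4, 6), (4, 7), (5, 0), (5, 1), (5, 2), (5, 3), (5, 4), (5, 5), (5, 6), (5, 7), (10, 0), (10, 1), (10, 2), (10, 3), (10, 4), (10, 5), (10, 6), (10, 7), (11, 0), (11, 1), (11, 2), (11, 3), (11, 4), (11, 5), (11, 6), (11, 7)]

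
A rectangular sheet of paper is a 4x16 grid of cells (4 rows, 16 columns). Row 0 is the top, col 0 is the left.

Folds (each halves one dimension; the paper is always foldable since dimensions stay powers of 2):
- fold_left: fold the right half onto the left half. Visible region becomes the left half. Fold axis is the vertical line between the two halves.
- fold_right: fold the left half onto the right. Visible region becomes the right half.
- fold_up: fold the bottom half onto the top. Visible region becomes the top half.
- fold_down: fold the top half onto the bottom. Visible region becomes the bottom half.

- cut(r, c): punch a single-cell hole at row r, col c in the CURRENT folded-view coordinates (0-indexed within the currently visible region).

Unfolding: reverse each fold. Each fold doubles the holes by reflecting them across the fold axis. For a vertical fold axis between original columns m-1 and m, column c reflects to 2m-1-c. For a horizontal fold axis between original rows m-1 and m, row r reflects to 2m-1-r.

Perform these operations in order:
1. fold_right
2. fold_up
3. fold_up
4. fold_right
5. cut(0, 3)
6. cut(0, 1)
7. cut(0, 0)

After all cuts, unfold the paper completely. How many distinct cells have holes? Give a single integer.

Answer: 48

Derivation:
Op 1 fold_right: fold axis v@8; visible region now rows[0,4) x cols[8,16) = 4x8
Op 2 fold_up: fold axis h@2; visible region now rows[0,2) x cols[8,16) = 2x8
Op 3 fold_up: fold axis h@1; visible region now rows[0,1) x cols[8,16) = 1x8
Op 4 fold_right: fold axis v@12; visible region now rows[0,1) x cols[12,16) = 1x4
Op 5 cut(0, 3): punch at orig (0,15); cuts so far [(0, 15)]; region rows[0,1) x cols[12,16) = 1x4
Op 6 cut(0, 1): punch at orig (0,13); cuts so far [(0, 13), (0, 15)]; region rows[0,1) x cols[12,16) = 1x4
Op 7 cut(0, 0): punch at orig (0,12); cuts so far [(0, 12), (0, 13), (0, 15)]; region rows[0,1) x cols[12,16) = 1x4
Unfold 1 (reflect across v@12): 6 holes -> [(0, 8), (0, 10), (0, 11), (0, 12), (0, 13), (0, 15)]
Unfold 2 (reflect across h@1): 12 holes -> [(0, 8), (0, 10), (0, 11), (0, 12), (0, 13), (0, 15), (1, 8), (1, 10), (1, 11), (1, 12), (1, 13), (1, 15)]
Unfold 3 (reflect across h@2): 24 holes -> [(0, 8), (0, 10), (0, 11), (0, 12), (0, 13), (0, 15), (1, 8), (1, 10), (1, 11), (1, 12), (1, 13), (1, 15), (2, 8), (2, 10), (2, 11), (2, 12), (2, 13), (2, 15), (3, 8), (3, 10), (3, 11), (3, 12), (3, 13), (3, 15)]
Unfold 4 (reflect across v@8): 48 holes -> [(0, 0), (0, 2), (0, 3), (0, 4), (0, 5), (0, 7), (0, 8), (0, 10), (0, 11), (0, 12), (0, 13), (0, 15), (1, 0), (1, 2), (1, 3), (1, 4), (1, 5), (1, 7), (1, 8), (1, 10), (1, 11), (1, 12), (1, 13), (1, 15), (2, 0), (2, 2), (2, 3), (2, 4), (2, 5), (2, 7), (2, 8), (2, 10), (2, 11), (2, 12), (2, 13), (2, 15), (3, 0), (3, 2), (3, 3), (3, 4), (3, 5), (3, 7), (3, 8), (3, 10), (3, 11), (3, 12), (3, 13), (3, 15)]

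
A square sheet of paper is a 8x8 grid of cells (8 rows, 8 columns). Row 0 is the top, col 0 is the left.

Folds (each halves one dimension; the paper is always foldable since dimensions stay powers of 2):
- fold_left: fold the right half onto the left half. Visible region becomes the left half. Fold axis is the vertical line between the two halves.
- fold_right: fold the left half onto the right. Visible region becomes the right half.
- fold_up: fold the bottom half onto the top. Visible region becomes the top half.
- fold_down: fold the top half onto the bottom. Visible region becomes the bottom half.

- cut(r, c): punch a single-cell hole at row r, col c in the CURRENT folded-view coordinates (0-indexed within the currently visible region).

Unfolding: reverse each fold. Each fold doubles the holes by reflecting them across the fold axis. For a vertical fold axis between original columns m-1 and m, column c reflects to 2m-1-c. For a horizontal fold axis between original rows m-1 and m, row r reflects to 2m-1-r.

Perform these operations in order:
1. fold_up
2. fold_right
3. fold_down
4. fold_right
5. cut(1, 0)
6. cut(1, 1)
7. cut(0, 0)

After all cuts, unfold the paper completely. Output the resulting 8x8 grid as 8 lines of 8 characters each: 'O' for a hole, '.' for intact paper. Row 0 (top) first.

Answer: OOOOOOOO
.OO..OO.
.OO..OO.
OOOOOOOO
OOOOOOOO
.OO..OO.
.OO..OO.
OOOOOOOO

Derivation:
Op 1 fold_up: fold axis h@4; visible region now rows[0,4) x cols[0,8) = 4x8
Op 2 fold_right: fold axis v@4; visible region now rows[0,4) x cols[4,8) = 4x4
Op 3 fold_down: fold axis h@2; visible region now rows[2,4) x cols[4,8) = 2x4
Op 4 fold_right: fold axis v@6; visible region now rows[2,4) x cols[6,8) = 2x2
Op 5 cut(1, 0): punch at orig (3,6); cuts so far [(3, 6)]; region rows[2,4) x cols[6,8) = 2x2
Op 6 cut(1, 1): punch at orig (3,7); cuts so far [(3, 6), (3, 7)]; region rows[2,4) x cols[6,8) = 2x2
Op 7 cut(0, 0): punch at orig (2,6); cuts so far [(2, 6), (3, 6), (3, 7)]; region rows[2,4) x cols[6,8) = 2x2
Unfold 1 (reflect across v@6): 6 holes -> [(2, 5), (2, 6), (3, 4), (3, 5), (3, 6), (3, 7)]
Unfold 2 (reflect across h@2): 12 holes -> [(0, 4), (0, 5), (0, 6), (0, 7), (1, 5), (1, 6), (2, 5), (2, 6), (3, 4), (3, 5), (3, 6), (3, 7)]
Unfold 3 (reflect across v@4): 24 holes -> [(0, 0), (0, 1), (0, 2), (0, 3), (0, 4), (0, 5), (0, 6), (0, 7), (1, 1), (1, 2), (1, 5), (1, 6), (2, 1), (2, 2), (2, 5), (2, 6), (3, 0), (3, 1), (3, 2), (3, 3), (3, 4), (3, 5), (3, 6), (3, 7)]
Unfold 4 (reflect across h@4): 48 holes -> [(0, 0), (0, 1), (0, 2), (0, 3), (0, 4), (0, 5), (0, 6), (0, 7), (1, 1), (1, 2), (1, 5), (1, 6), (2, 1), (2, 2), (2, 5), (2, 6), (3, 0), (3, 1), (3, 2), (3, 3), (3, 4), (3, 5), (3, 6), (3, 7), (4, 0), (4, 1), (4, 2), (4, 3), (4, 4), (4, 5), (4, 6), (4, 7), (5, 1), (5, 2), (5, 5), (5, 6), (6, 1), (6, 2), (6, 5), (6, 6), (7, 0), (7, 1), (7, 2), (7, 3), (7, 4), (7, 5), (7, 6), (7, 7)]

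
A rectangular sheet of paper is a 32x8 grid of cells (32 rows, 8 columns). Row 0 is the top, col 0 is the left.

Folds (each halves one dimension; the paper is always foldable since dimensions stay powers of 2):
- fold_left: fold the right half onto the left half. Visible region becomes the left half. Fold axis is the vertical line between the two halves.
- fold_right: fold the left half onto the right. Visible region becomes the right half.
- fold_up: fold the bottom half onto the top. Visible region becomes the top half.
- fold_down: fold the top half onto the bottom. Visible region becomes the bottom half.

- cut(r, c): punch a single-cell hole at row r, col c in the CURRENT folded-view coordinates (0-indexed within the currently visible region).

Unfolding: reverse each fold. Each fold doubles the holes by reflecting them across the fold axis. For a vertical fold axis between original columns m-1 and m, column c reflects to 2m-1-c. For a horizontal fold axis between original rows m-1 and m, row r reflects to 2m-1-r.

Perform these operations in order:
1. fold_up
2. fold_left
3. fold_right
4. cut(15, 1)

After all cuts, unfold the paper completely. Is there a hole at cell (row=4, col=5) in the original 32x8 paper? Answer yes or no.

Op 1 fold_up: fold axis h@16; visible region now rows[0,16) x cols[0,8) = 16x8
Op 2 fold_left: fold axis v@4; visible region now rows[0,16) x cols[0,4) = 16x4
Op 3 fold_right: fold axis v@2; visible region now rows[0,16) x cols[2,4) = 16x2
Op 4 cut(15, 1): punch at orig (15,3); cuts so far [(15, 3)]; region rows[0,16) x cols[2,4) = 16x2
Unfold 1 (reflect across v@2): 2 holes -> [(15, 0), (15, 3)]
Unfold 2 (reflect across v@4): 4 holes -> [(15, 0), (15, 3), (15, 4), (15, 7)]
Unfold 3 (reflect across h@16): 8 holes -> [(15, 0), (15, 3), (15, 4), (15, 7), (16, 0), (16, 3), (16, 4), (16, 7)]
Holes: [(15, 0), (15, 3), (15, 4), (15, 7), (16, 0), (16, 3), (16, 4), (16, 7)]

Answer: no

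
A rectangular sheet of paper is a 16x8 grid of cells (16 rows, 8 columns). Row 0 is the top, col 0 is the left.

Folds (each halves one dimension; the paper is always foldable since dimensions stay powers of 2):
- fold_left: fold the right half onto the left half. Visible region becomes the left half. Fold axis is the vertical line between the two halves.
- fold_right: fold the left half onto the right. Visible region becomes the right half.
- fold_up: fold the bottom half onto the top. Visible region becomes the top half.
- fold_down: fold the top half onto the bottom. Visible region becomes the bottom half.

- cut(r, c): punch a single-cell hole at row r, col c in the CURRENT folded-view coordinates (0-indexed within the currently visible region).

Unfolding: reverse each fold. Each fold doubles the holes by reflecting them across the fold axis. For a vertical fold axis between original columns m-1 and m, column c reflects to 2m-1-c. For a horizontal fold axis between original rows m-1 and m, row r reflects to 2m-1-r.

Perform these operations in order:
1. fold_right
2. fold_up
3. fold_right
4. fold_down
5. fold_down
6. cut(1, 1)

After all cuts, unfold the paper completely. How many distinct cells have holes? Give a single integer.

Op 1 fold_right: fold axis v@4; visible region now rows[0,16) x cols[4,8) = 16x4
Op 2 fold_up: fold axis h@8; visible region now rows[0,8) x cols[4,8) = 8x4
Op 3 fold_right: fold axis v@6; visible region now rows[0,8) x cols[6,8) = 8x2
Op 4 fold_down: fold axis h@4; visible region now rows[4,8) x cols[6,8) = 4x2
Op 5 fold_down: fold axis h@6; visible region now rows[6,8) x cols[6,8) = 2x2
Op 6 cut(1, 1): punch at orig (7,7); cuts so far [(7, 7)]; region rows[6,8) x cols[6,8) = 2x2
Unfold 1 (reflect across h@6): 2 holes -> [(4, 7), (7, 7)]
Unfold 2 (reflect across h@4): 4 holes -> [(0, 7), (3, 7), (4, 7), (7, 7)]
Unfold 3 (reflect across v@6): 8 holes -> [(0, 4), (0, 7), (3, 4), (3, 7), (4, 4), (4, 7), (7, 4), (7, 7)]
Unfold 4 (reflect across h@8): 16 holes -> [(0, 4), (0, 7), (3, 4), (3, 7), (4, 4), (4, 7), (7, 4), (7, 7), (8, 4), (8, 7), (11, 4), (11, 7), (12, 4), (12, 7), (15, 4), (15, 7)]
Unfold 5 (reflect across v@4): 32 holes -> [(0, 0), (0, 3), (0, 4), (0, 7), (3, 0), (3, 3), (3, 4), (3, 7), (4, 0), (4, 3), (4, 4), (4, 7), (7, 0), (7, 3), (7, 4), (7, 7), (8, 0), (8, 3), (8, 4), (8, 7), (11, 0), (11, 3), (11, 4), (11, 7), (12, 0), (12, 3), (12, 4), (12, 7), (15, 0), (15, 3), (15, 4), (15, 7)]

Answer: 32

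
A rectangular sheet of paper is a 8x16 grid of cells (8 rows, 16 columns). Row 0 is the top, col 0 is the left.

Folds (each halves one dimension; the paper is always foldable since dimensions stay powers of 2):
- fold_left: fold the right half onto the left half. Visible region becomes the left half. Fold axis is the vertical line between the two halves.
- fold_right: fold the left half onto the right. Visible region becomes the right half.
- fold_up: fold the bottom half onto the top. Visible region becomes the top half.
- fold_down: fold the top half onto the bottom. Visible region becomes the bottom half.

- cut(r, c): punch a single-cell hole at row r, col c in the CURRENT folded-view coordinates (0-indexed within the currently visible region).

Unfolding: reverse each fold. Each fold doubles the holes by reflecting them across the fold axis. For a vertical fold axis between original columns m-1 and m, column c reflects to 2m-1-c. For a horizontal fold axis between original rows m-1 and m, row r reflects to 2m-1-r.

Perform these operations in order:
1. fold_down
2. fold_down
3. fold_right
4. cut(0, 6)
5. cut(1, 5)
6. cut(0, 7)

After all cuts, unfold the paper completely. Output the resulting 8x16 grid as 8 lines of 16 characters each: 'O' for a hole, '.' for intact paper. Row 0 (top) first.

Answer: ..O..........O..
OO............OO
OO............OO
..O..........O..
..O..........O..
OO............OO
OO............OO
..O..........O..

Derivation:
Op 1 fold_down: fold axis h@4; visible region now rows[4,8) x cols[0,16) = 4x16
Op 2 fold_down: fold axis h@6; visible region now rows[6,8) x cols[0,16) = 2x16
Op 3 fold_right: fold axis v@8; visible region now rows[6,8) x cols[8,16) = 2x8
Op 4 cut(0, 6): punch at orig (6,14); cuts so far [(6, 14)]; region rows[6,8) x cols[8,16) = 2x8
Op 5 cut(1, 5): punch at orig (7,13); cuts so far [(6, 14), (7, 13)]; region rows[6,8) x cols[8,16) = 2x8
Op 6 cut(0, 7): punch at orig (6,15); cuts so far [(6, 14), (6, 15), (7, 13)]; region rows[6,8) x cols[8,16) = 2x8
Unfold 1 (reflect across v@8): 6 holes -> [(6, 0), (6, 1), (6, 14), (6, 15), (7, 2), (7, 13)]
Unfold 2 (reflect across h@6): 12 holes -> [(4, 2), (4, 13), (5, 0), (5, 1), (5, 14), (5, 15), (6, 0), (6, 1), (6, 14), (6, 15), (7, 2), (7, 13)]
Unfold 3 (reflect across h@4): 24 holes -> [(0, 2), (0, 13), (1, 0), (1, 1), (1, 14), (1, 15), (2, 0), (2, 1), (2, 14), (2, 15), (3, 2), (3, 13), (4, 2), (4, 13), (5, 0), (5, 1), (5, 14), (5, 15), (6, 0), (6, 1), (6, 14), (6, 15), (7, 2), (7, 13)]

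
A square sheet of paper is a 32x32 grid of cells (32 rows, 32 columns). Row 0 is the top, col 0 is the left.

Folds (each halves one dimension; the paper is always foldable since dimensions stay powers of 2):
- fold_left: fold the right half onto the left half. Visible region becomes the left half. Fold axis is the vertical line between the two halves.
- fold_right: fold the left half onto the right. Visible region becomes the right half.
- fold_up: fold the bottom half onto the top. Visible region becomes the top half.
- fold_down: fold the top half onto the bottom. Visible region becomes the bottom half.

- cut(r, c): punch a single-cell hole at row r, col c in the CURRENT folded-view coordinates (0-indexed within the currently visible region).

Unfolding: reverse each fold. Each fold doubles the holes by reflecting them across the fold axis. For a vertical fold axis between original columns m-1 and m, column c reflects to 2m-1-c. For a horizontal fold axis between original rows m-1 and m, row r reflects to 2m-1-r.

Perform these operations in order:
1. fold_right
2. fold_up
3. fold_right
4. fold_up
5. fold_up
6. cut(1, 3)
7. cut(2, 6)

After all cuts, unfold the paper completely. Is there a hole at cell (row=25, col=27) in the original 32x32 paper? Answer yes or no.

Op 1 fold_right: fold axis v@16; visible region now rows[0,32) x cols[16,32) = 32x16
Op 2 fold_up: fold axis h@16; visible region now rows[0,16) x cols[16,32) = 16x16
Op 3 fold_right: fold axis v@24; visible region now rows[0,16) x cols[24,32) = 16x8
Op 4 fold_up: fold axis h@8; visible region now rows[0,8) x cols[24,32) = 8x8
Op 5 fold_up: fold axis h@4; visible region now rows[0,4) x cols[24,32) = 4x8
Op 6 cut(1, 3): punch at orig (1,27); cuts so far [(1, 27)]; region rows[0,4) x cols[24,32) = 4x8
Op 7 cut(2, 6): punch at orig (2,30); cuts so far [(1, 27), (2, 30)]; region rows[0,4) x cols[24,32) = 4x8
Unfold 1 (reflect across h@4): 4 holes -> [(1, 27), (2, 30), (5, 30), (6, 27)]
Unfold 2 (reflect across h@8): 8 holes -> [(1, 27), (2, 30), (5, 30), (6, 27), (9, 27), (10, 30), (13, 30), (14, 27)]
Unfold 3 (reflect across v@24): 16 holes -> [(1, 20), (1, 27), (2, 17), (2, 30), (5, 17), (5, 30), (6, 20), (6, 27), (9, 20), (9, 27), (10, 17), (10, 30), (13, 17), (13, 30), (14, 20), (14, 27)]
Unfold 4 (reflect across h@16): 32 holes -> [(1, 20), (1, 27), (2, 17), (2, 30), (5, 17), (5, 30), (6, 20), (6, 27), (9, 20), (9, 27), (10, 17), (10, 30), (13, 17), (13, 30), (14, 20), (14, 27), (17, 20), (17, 27), (18, 17), (18, 30), (21, 17), (21, 30), (22, 20), (22, 27), (25, 20), (25, 27), (26, 17), (26, 30), (29, 17), (29, 30), (30, 20), (30, 27)]
Unfold 5 (reflect across v@16): 64 holes -> [(1, 4), (1, 11), (1, 20), (1, 27), (2, 1), (2, 14), (2, 17), (2, 30), (5, 1), (5, 14), (5, 17), (5, 30), (6, 4), (6, 11), (6, 20), (6, 27), (9, 4), (9, 11), (9, 20), (9, 27), (10, 1), (10, 14), (10, 17), (10, 30), (13, 1), (13, 14), (13, 17), (13, 30), (14, 4), (14, 11), (14, 20), (14, 27), (17, 4), (17, 11), (17, 20), (17, 27), (18, 1), (18, 14), (18, 17), (18, 30), (21, 1), (21, 14), (21, 17), (21, 30), (22, 4), (22, 11), (22, 20), (22, 27), (25, 4), (25, 11), (25, 20), (25, 27), (26, 1), (26, 14), (26, 17), (26, 30), (29, 1), (29, 14), (29, 17), (29, 30), (30, 4), (30, 11), (30, 20), (30, 27)]
Holes: [(1, 4), (1, 11), (1, 20), (1, 27), (2, 1), (2, 14), (2, 17), (2, 30), (5, 1), (5, 14), (5, 17), (5, 30), (6, 4), (6, 11), (6, 20), (6, 27), (9, 4), (9, 11), (9, 20), (9, 27), (10, 1), (10, 14), (10, 17), (10, 30), (13, 1), (13, 14), (13, 17), (13, 30), (14, 4), (14, 11), (14, 20), (14, 27), (17, 4), (17, 11), (17, 20), (17, 27), (18, 1), (18, 14), (18, 17), (18, 30), (21, 1), (21, 14), (21, 17), (21, 30), (22, 4), (22, 11), (22, 20), (22, 27), (25, 4), (25, 11), (25, 20), (25, 27), (26, 1), (26, 14), (26, 17), (26, 30), (29, 1), (29, 14), (29, 17), (29, 30), (30, 4), (30, 11), (30, 20), (30, 27)]

Answer: yes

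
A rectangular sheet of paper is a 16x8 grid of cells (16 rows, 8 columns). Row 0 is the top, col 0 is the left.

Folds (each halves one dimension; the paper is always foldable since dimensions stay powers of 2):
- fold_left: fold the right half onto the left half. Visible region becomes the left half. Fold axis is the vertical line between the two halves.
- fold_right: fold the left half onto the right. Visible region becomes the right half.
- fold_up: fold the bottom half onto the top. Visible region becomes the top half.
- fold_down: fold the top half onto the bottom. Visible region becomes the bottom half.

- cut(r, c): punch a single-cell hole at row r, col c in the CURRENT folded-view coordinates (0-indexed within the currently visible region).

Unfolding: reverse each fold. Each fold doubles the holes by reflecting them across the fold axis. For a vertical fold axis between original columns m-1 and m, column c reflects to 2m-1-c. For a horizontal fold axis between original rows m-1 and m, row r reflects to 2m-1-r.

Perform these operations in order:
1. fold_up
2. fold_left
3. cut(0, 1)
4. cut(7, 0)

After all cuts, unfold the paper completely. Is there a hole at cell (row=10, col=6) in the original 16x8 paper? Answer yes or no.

Op 1 fold_up: fold axis h@8; visible region now rows[0,8) x cols[0,8) = 8x8
Op 2 fold_left: fold axis v@4; visible region now rows[0,8) x cols[0,4) = 8x4
Op 3 cut(0, 1): punch at orig (0,1); cuts so far [(0, 1)]; region rows[0,8) x cols[0,4) = 8x4
Op 4 cut(7, 0): punch at orig (7,0); cuts so far [(0, 1), (7, 0)]; region rows[0,8) x cols[0,4) = 8x4
Unfold 1 (reflect across v@4): 4 holes -> [(0, 1), (0, 6), (7, 0), (7, 7)]
Unfold 2 (reflect across h@8): 8 holes -> [(0, 1), (0, 6), (7, 0), (7, 7), (8, 0), (8, 7), (15, 1), (15, 6)]
Holes: [(0, 1), (0, 6), (7, 0), (7, 7), (8, 0), (8, 7), (15, 1), (15, 6)]

Answer: no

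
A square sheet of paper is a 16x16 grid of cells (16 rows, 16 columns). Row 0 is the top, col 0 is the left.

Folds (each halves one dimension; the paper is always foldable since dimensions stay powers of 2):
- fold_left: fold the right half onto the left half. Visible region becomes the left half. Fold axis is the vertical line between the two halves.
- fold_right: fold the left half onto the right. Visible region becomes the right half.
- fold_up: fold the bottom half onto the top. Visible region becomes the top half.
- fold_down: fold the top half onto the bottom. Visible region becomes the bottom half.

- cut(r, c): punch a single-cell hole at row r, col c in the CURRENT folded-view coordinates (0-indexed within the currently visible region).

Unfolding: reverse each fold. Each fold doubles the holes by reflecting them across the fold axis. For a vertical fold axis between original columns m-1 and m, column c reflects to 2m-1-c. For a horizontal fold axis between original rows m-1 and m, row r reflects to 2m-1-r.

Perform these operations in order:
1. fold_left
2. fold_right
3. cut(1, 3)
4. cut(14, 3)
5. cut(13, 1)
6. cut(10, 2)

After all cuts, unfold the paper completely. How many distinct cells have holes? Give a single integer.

Answer: 16

Derivation:
Op 1 fold_left: fold axis v@8; visible region now rows[0,16) x cols[0,8) = 16x8
Op 2 fold_right: fold axis v@4; visible region now rows[0,16) x cols[4,8) = 16x4
Op 3 cut(1, 3): punch at orig (1,7); cuts so far [(1, 7)]; region rows[0,16) x cols[4,8) = 16x4
Op 4 cut(14, 3): punch at orig (14,7); cuts so far [(1, 7), (14, 7)]; region rows[0,16) x cols[4,8) = 16x4
Op 5 cut(13, 1): punch at orig (13,5); cuts so far [(1, 7), (13, 5), (14, 7)]; region rows[0,16) x cols[4,8) = 16x4
Op 6 cut(10, 2): punch at orig (10,6); cuts so far [(1, 7), (10, 6), (13, 5), (14, 7)]; region rows[0,16) x cols[4,8) = 16x4
Unfold 1 (reflect across v@4): 8 holes -> [(1, 0), (1, 7), (10, 1), (10, 6), (13, 2), (13, 5), (14, 0), (14, 7)]
Unfold 2 (reflect across v@8): 16 holes -> [(1, 0), (1, 7), (1, 8), (1, 15), (10, 1), (10, 6), (10, 9), (10, 14), (13, 2), (13, 5), (13, 10), (13, 13), (14, 0), (14, 7), (14, 8), (14, 15)]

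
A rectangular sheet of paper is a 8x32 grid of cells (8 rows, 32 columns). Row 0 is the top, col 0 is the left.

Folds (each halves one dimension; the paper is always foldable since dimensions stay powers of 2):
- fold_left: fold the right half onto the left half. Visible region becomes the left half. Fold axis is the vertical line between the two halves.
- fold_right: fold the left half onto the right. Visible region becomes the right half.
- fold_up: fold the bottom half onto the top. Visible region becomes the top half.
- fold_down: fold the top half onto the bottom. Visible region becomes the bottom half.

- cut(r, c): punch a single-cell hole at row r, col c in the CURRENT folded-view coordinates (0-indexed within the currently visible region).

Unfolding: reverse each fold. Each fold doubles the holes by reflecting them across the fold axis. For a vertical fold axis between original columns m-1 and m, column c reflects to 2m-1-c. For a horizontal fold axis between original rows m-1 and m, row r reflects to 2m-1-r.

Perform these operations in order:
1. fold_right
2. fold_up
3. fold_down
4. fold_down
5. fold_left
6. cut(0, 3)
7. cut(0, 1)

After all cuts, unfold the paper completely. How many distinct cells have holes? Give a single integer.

Answer: 64

Derivation:
Op 1 fold_right: fold axis v@16; visible region now rows[0,8) x cols[16,32) = 8x16
Op 2 fold_up: fold axis h@4; visible region now rows[0,4) x cols[16,32) = 4x16
Op 3 fold_down: fold axis h@2; visible region now rows[2,4) x cols[16,32) = 2x16
Op 4 fold_down: fold axis h@3; visible region now rows[3,4) x cols[16,32) = 1x16
Op 5 fold_left: fold axis v@24; visible region now rows[3,4) x cols[16,24) = 1x8
Op 6 cut(0, 3): punch at orig (3,19); cuts so far [(3, 19)]; region rows[3,4) x cols[16,24) = 1x8
Op 7 cut(0, 1): punch at orig (3,17); cuts so far [(3, 17), (3, 19)]; region rows[3,4) x cols[16,24) = 1x8
Unfold 1 (reflect across v@24): 4 holes -> [(3, 17), (3, 19), (3, 28), (3, 30)]
Unfold 2 (reflect across h@3): 8 holes -> [(2, 17), (2, 19), (2, 28), (2, 30), (3, 17), (3, 19), (3, 28), (3, 30)]
Unfold 3 (reflect across h@2): 16 holes -> [(0, 17), (0, 19), (0, 28), (0, 30), (1, 17), (1, 19), (1, 28), (1, 30), (2, 17), (2, 19), (2, 28), (2, 30), (3, 17), (3, 19), (3, 28), (3, 30)]
Unfold 4 (reflect across h@4): 32 holes -> [(0, 17), (0, 19), (0, 28), (0, 30), (1, 17), (1, 19), (1, 28), (1, 30), (2, 17), (2, 19), (2, 28), (2, 30), (3, 17), (3, 19), (3, 28), (3, 30), (4, 17), (4, 19), (4, 28), (4, 30), (5, 17), (5, 19), (5, 28), (5, 30), (6, 17), (6, 19), (6, 28), (6, 30), (7, 17), (7, 19), (7, 28), (7, 30)]
Unfold 5 (reflect across v@16): 64 holes -> [(0, 1), (0, 3), (0, 12), (0, 14), (0, 17), (0, 19), (0, 28), (0, 30), (1, 1), (1, 3), (1, 12), (1, 14), (1, 17), (1, 19), (1, 28), (1, 30), (2, 1), (2, 3), (2, 12), (2, 14), (2, 17), (2, 19), (2, 28), (2, 30), (3, 1), (3, 3), (3, 12), (3, 14), (3, 17), (3, 19), (3, 28), (3, 30), (4, 1), (4, 3), (4, 12), (4, 14), (4, 17), (4, 19), (4, 28), (4, 30), (5, 1), (5, 3), (5, 12), (5, 14), (5, 17), (5, 19), (5, 28), (5, 30), (6, 1), (6, 3), (6, 12), (6, 14), (6, 17), (6, 19), (6, 28), (6, 30), (7, 1), (7, 3), (7, 12), (7, 14), (7, 17), (7, 19), (7, 28), (7, 30)]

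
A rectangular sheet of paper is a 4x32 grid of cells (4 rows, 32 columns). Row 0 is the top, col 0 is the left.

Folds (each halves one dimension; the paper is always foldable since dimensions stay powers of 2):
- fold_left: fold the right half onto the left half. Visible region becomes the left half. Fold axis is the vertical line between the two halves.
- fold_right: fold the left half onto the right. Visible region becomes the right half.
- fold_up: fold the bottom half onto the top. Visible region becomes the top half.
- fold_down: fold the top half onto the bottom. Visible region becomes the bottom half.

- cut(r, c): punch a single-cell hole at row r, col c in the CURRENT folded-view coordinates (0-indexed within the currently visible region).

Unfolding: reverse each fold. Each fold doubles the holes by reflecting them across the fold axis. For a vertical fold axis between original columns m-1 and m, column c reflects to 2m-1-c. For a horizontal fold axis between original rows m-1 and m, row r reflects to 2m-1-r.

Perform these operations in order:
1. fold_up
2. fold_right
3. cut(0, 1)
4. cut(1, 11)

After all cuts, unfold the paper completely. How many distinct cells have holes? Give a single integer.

Op 1 fold_up: fold axis h@2; visible region now rows[0,2) x cols[0,32) = 2x32
Op 2 fold_right: fold axis v@16; visible region now rows[0,2) x cols[16,32) = 2x16
Op 3 cut(0, 1): punch at orig (0,17); cuts so far [(0, 17)]; region rows[0,2) x cols[16,32) = 2x16
Op 4 cut(1, 11): punch at orig (1,27); cuts so far [(0, 17), (1, 27)]; region rows[0,2) x cols[16,32) = 2x16
Unfold 1 (reflect across v@16): 4 holes -> [(0, 14), (0, 17), (1, 4), (1, 27)]
Unfold 2 (reflect across h@2): 8 holes -> [(0, 14), (0, 17), (1, 4), (1, 27), (2, 4), (2, 27), (3, 14), (3, 17)]

Answer: 8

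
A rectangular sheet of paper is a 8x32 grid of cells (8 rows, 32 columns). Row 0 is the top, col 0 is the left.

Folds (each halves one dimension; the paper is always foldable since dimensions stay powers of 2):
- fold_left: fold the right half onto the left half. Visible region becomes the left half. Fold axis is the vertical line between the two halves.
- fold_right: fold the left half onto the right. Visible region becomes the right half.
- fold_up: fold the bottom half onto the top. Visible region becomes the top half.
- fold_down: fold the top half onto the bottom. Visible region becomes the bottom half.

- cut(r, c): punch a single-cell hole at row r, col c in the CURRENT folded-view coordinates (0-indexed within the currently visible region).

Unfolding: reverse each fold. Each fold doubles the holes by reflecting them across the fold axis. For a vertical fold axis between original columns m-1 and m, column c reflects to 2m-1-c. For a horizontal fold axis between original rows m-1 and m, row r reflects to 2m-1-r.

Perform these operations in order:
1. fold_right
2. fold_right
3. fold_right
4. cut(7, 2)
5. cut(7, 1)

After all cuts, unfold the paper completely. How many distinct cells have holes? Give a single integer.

Answer: 16

Derivation:
Op 1 fold_right: fold axis v@16; visible region now rows[0,8) x cols[16,32) = 8x16
Op 2 fold_right: fold axis v@24; visible region now rows[0,8) x cols[24,32) = 8x8
Op 3 fold_right: fold axis v@28; visible region now rows[0,8) x cols[28,32) = 8x4
Op 4 cut(7, 2): punch at orig (7,30); cuts so far [(7, 30)]; region rows[0,8) x cols[28,32) = 8x4
Op 5 cut(7, 1): punch at orig (7,29); cuts so far [(7, 29), (7, 30)]; region rows[0,8) x cols[28,32) = 8x4
Unfold 1 (reflect across v@28): 4 holes -> [(7, 25), (7, 26), (7, 29), (7, 30)]
Unfold 2 (reflect across v@24): 8 holes -> [(7, 17), (7, 18), (7, 21), (7, 22), (7, 25), (7, 26), (7, 29), (7, 30)]
Unfold 3 (reflect across v@16): 16 holes -> [(7, 1), (7, 2), (7, 5), (7, 6), (7, 9), (7, 10), (7, 13), (7, 14), (7, 17), (7, 18), (7, 21), (7, 22), (7, 25), (7, 26), (7, 29), (7, 30)]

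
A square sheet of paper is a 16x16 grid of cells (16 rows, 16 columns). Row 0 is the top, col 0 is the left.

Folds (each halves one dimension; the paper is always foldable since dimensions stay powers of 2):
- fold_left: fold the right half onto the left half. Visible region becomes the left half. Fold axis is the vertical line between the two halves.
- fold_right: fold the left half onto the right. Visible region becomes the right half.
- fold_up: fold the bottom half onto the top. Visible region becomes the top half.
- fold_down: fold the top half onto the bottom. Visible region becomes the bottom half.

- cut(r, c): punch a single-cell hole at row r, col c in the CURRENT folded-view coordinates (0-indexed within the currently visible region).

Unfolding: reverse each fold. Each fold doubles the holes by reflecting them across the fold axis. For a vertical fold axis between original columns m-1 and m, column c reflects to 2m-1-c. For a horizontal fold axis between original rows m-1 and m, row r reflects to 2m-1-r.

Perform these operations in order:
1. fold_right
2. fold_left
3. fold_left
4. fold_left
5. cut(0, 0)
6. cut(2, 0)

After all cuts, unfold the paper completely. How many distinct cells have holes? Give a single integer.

Op 1 fold_right: fold axis v@8; visible region now rows[0,16) x cols[8,16) = 16x8
Op 2 fold_left: fold axis v@12; visible region now rows[0,16) x cols[8,12) = 16x4
Op 3 fold_left: fold axis v@10; visible region now rows[0,16) x cols[8,10) = 16x2
Op 4 fold_left: fold axis v@9; visible region now rows[0,16) x cols[8,9) = 16x1
Op 5 cut(0, 0): punch at orig (0,8); cuts so far [(0, 8)]; region rows[0,16) x cols[8,9) = 16x1
Op 6 cut(2, 0): punch at orig (2,8); cuts so far [(0, 8), (2, 8)]; region rows[0,16) x cols[8,9) = 16x1
Unfold 1 (reflect across v@9): 4 holes -> [(0, 8), (0, 9), (2, 8), (2, 9)]
Unfold 2 (reflect across v@10): 8 holes -> [(0, 8), (0, 9), (0, 10), (0, 11), (2, 8), (2, 9), (2, 10), (2, 11)]
Unfold 3 (reflect across v@12): 16 holes -> [(0, 8), (0, 9), (0, 10), (0, 11), (0, 12), (0, 13), (0, 14), (0, 15), (2, 8), (2, 9), (2, 10), (2, 11), (2, 12), (2, 13), (2, 14), (2, 15)]
Unfold 4 (reflect across v@8): 32 holes -> [(0, 0), (0, 1), (0, 2), (0, 3), (0, 4), (0, 5), (0, 6), (0, 7), (0, 8), (0, 9), (0, 10), (0, 11), (0, 12), (0, 13), (0, 14), (0, 15), (2, 0), (2, 1), (2, 2), (2, 3), (2, 4), (2, 5), (2, 6), (2, 7), (2, 8), (2, 9), (2, 10), (2, 11), (2, 12), (2, 13), (2, 14), (2, 15)]

Answer: 32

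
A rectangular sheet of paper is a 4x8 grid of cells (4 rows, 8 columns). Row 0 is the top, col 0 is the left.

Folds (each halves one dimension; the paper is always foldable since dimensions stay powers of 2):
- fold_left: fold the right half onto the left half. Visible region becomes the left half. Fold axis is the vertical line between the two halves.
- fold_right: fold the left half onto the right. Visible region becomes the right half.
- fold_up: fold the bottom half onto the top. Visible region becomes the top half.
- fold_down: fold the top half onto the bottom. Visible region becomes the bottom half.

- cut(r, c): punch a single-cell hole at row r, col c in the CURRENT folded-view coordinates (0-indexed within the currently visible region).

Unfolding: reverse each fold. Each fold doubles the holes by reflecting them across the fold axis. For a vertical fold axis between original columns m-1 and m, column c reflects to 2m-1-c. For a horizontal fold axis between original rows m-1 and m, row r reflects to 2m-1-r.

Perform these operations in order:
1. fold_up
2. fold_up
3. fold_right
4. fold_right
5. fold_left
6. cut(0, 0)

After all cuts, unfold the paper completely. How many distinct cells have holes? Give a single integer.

Answer: 32

Derivation:
Op 1 fold_up: fold axis h@2; visible region now rows[0,2) x cols[0,8) = 2x8
Op 2 fold_up: fold axis h@1; visible region now rows[0,1) x cols[0,8) = 1x8
Op 3 fold_right: fold axis v@4; visible region now rows[0,1) x cols[4,8) = 1x4
Op 4 fold_right: fold axis v@6; visible region now rows[0,1) x cols[6,8) = 1x2
Op 5 fold_left: fold axis v@7; visible region now rows[0,1) x cols[6,7) = 1x1
Op 6 cut(0, 0): punch at orig (0,6); cuts so far [(0, 6)]; region rows[0,1) x cols[6,7) = 1x1
Unfold 1 (reflect across v@7): 2 holes -> [(0, 6), (0, 7)]
Unfold 2 (reflect across v@6): 4 holes -> [(0, 4), (0, 5), (0, 6), (0, 7)]
Unfold 3 (reflect across v@4): 8 holes -> [(0, 0), (0, 1), (0, 2), (0, 3), (0, 4), (0, 5), (0, 6), (0, 7)]
Unfold 4 (reflect across h@1): 16 holes -> [(0, 0), (0, 1), (0, 2), (0, 3), (0, 4), (0, 5), (0, 6), (0, 7), (1, 0), (1, 1), (1, 2), (1, 3), (1, 4), (1, 5), (1, 6), (1, 7)]
Unfold 5 (reflect across h@2): 32 holes -> [(0, 0), (0, 1), (0, 2), (0, 3), (0, 4), (0, 5), (0, 6), (0, 7), (1, 0), (1, 1), (1, 2), (1, 3), (1, 4), (1, 5), (1, 6), (1, 7), (2, 0), (2, 1), (2, 2), (2, 3), (2, 4), (2, 5), (2, 6), (2, 7), (3, 0), (3, 1), (3, 2), (3, 3), (3, 4), (3, 5), (3, 6), (3, 7)]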